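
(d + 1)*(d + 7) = d^2 + 8*d + 7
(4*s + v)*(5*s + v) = 20*s^2 + 9*s*v + v^2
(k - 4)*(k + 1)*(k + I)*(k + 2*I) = k^4 - 3*k^3 + 3*I*k^3 - 6*k^2 - 9*I*k^2 + 6*k - 12*I*k + 8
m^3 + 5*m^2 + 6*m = m*(m + 2)*(m + 3)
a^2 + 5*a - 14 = (a - 2)*(a + 7)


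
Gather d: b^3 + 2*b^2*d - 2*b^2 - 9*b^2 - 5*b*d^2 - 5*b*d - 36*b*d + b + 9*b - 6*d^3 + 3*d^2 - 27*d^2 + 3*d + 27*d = b^3 - 11*b^2 + 10*b - 6*d^3 + d^2*(-5*b - 24) + d*(2*b^2 - 41*b + 30)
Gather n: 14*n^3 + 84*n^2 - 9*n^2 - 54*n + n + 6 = 14*n^3 + 75*n^2 - 53*n + 6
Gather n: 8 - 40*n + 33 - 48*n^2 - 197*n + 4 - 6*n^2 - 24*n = -54*n^2 - 261*n + 45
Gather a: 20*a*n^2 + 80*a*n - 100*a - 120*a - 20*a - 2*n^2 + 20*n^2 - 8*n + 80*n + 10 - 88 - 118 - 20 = a*(20*n^2 + 80*n - 240) + 18*n^2 + 72*n - 216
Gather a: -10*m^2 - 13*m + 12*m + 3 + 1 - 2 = -10*m^2 - m + 2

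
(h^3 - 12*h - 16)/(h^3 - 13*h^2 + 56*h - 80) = (h^2 + 4*h + 4)/(h^2 - 9*h + 20)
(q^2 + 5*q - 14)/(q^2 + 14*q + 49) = (q - 2)/(q + 7)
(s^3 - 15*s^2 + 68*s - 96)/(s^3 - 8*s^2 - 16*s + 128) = (s - 3)/(s + 4)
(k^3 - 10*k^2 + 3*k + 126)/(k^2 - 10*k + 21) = (k^2 - 3*k - 18)/(k - 3)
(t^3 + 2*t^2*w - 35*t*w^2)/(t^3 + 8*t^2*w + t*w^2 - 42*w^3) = t*(t - 5*w)/(t^2 + t*w - 6*w^2)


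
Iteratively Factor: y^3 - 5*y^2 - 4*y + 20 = (y + 2)*(y^2 - 7*y + 10) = (y - 2)*(y + 2)*(y - 5)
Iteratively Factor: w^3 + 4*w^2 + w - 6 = (w + 2)*(w^2 + 2*w - 3) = (w + 2)*(w + 3)*(w - 1)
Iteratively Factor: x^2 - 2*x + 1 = (x - 1)*(x - 1)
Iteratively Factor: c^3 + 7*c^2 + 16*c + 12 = (c + 3)*(c^2 + 4*c + 4) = (c + 2)*(c + 3)*(c + 2)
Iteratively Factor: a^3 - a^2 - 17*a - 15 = (a + 1)*(a^2 - 2*a - 15) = (a + 1)*(a + 3)*(a - 5)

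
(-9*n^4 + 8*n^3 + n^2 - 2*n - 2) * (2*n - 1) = -18*n^5 + 25*n^4 - 6*n^3 - 5*n^2 - 2*n + 2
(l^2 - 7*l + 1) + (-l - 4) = l^2 - 8*l - 3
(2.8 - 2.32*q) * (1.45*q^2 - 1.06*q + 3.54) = -3.364*q^3 + 6.5192*q^2 - 11.1808*q + 9.912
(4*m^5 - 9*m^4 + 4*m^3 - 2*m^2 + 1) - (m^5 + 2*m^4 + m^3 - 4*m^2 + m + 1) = 3*m^5 - 11*m^4 + 3*m^3 + 2*m^2 - m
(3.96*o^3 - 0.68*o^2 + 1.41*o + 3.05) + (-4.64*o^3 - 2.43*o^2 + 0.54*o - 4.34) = -0.68*o^3 - 3.11*o^2 + 1.95*o - 1.29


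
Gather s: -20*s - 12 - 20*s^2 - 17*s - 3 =-20*s^2 - 37*s - 15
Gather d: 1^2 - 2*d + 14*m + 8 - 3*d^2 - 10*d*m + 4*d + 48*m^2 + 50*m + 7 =-3*d^2 + d*(2 - 10*m) + 48*m^2 + 64*m + 16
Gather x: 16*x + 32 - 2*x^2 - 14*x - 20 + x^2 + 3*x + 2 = -x^2 + 5*x + 14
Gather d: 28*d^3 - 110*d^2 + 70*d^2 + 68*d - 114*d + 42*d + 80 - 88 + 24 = 28*d^3 - 40*d^2 - 4*d + 16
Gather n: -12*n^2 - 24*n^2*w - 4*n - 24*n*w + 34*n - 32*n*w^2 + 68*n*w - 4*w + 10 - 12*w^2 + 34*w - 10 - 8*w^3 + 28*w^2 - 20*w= n^2*(-24*w - 12) + n*(-32*w^2 + 44*w + 30) - 8*w^3 + 16*w^2 + 10*w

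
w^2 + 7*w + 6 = (w + 1)*(w + 6)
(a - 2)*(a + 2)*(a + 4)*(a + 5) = a^4 + 9*a^3 + 16*a^2 - 36*a - 80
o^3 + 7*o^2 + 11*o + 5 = (o + 1)^2*(o + 5)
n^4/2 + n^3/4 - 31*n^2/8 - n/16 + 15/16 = (n/2 + 1/4)*(n - 5/2)*(n - 1/2)*(n + 3)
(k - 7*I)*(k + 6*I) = k^2 - I*k + 42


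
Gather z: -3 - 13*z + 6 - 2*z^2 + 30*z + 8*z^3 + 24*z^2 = 8*z^3 + 22*z^2 + 17*z + 3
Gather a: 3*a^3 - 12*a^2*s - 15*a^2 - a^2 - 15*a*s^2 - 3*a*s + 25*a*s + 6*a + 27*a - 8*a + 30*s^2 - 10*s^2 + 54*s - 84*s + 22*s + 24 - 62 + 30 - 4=3*a^3 + a^2*(-12*s - 16) + a*(-15*s^2 + 22*s + 25) + 20*s^2 - 8*s - 12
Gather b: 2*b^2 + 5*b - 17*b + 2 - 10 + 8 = 2*b^2 - 12*b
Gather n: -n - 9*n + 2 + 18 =20 - 10*n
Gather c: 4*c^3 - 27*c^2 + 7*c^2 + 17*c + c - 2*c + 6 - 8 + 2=4*c^3 - 20*c^2 + 16*c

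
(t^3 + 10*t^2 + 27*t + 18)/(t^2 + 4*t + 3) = t + 6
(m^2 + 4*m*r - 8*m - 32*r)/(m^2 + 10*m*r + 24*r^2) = (m - 8)/(m + 6*r)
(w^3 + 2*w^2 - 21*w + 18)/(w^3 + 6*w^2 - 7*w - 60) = (w^2 + 5*w - 6)/(w^2 + 9*w + 20)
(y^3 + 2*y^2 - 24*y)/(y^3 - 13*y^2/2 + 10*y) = 2*(y + 6)/(2*y - 5)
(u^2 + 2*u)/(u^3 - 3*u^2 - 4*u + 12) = u/(u^2 - 5*u + 6)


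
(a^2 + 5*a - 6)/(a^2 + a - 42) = (a^2 + 5*a - 6)/(a^2 + a - 42)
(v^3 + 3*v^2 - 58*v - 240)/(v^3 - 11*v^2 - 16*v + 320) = (v + 6)/(v - 8)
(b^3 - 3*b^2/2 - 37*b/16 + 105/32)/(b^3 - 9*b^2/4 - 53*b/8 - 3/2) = (16*b^2 - 48*b + 35)/(4*(4*b^2 - 15*b - 4))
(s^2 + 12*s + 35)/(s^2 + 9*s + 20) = (s + 7)/(s + 4)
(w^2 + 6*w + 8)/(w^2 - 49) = (w^2 + 6*w + 8)/(w^2 - 49)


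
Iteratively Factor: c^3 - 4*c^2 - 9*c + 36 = (c + 3)*(c^2 - 7*c + 12) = (c - 4)*(c + 3)*(c - 3)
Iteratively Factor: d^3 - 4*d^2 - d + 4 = (d - 1)*(d^2 - 3*d - 4) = (d - 4)*(d - 1)*(d + 1)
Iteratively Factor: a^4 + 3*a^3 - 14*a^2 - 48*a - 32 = (a + 4)*(a^3 - a^2 - 10*a - 8) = (a - 4)*(a + 4)*(a^2 + 3*a + 2) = (a - 4)*(a + 1)*(a + 4)*(a + 2)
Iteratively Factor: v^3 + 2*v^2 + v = (v)*(v^2 + 2*v + 1) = v*(v + 1)*(v + 1)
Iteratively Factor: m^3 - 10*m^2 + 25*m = (m)*(m^2 - 10*m + 25) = m*(m - 5)*(m - 5)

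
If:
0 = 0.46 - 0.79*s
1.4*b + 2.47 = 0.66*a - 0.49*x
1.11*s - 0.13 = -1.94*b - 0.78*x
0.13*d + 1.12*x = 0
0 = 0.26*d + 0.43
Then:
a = 3.16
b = -0.34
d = -1.65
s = 0.58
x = 0.19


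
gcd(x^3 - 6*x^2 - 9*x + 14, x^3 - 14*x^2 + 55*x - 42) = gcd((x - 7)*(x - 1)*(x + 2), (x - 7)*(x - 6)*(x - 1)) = x^2 - 8*x + 7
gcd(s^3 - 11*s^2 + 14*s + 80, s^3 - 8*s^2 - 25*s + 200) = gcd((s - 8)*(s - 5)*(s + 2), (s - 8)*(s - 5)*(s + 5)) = s^2 - 13*s + 40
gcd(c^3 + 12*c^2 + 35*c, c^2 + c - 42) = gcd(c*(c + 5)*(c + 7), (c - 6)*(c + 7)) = c + 7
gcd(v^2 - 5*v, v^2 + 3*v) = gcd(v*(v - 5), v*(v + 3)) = v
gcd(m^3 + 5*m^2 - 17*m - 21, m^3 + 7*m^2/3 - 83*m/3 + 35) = m^2 + 4*m - 21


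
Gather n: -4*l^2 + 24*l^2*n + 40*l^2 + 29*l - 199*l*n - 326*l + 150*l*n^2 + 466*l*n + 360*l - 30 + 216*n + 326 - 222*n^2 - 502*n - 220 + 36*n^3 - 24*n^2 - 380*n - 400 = 36*l^2 + 63*l + 36*n^3 + n^2*(150*l - 246) + n*(24*l^2 + 267*l - 666) - 324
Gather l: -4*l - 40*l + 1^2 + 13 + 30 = 44 - 44*l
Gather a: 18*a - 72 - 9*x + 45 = 18*a - 9*x - 27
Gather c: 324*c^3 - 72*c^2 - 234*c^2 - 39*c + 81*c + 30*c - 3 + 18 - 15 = 324*c^3 - 306*c^2 + 72*c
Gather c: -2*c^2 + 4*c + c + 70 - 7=-2*c^2 + 5*c + 63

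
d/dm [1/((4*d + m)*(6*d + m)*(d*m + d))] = (-(4*d + m)*(6*d + m) - (4*d + m)*(m + 1) - (6*d + m)*(m + 1))/(d*(4*d + m)^2*(6*d + m)^2*(m + 1)^2)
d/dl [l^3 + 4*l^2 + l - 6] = 3*l^2 + 8*l + 1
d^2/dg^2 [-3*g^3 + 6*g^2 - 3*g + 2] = 12 - 18*g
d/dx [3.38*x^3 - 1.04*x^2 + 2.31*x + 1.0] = 10.14*x^2 - 2.08*x + 2.31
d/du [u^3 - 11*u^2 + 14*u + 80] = 3*u^2 - 22*u + 14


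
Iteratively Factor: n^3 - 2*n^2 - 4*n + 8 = (n - 2)*(n^2 - 4) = (n - 2)*(n + 2)*(n - 2)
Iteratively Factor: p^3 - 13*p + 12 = (p + 4)*(p^2 - 4*p + 3) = (p - 3)*(p + 4)*(p - 1)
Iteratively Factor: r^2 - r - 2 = (r + 1)*(r - 2)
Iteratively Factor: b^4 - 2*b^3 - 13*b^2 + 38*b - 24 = (b - 2)*(b^3 - 13*b + 12) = (b - 3)*(b - 2)*(b^2 + 3*b - 4) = (b - 3)*(b - 2)*(b + 4)*(b - 1)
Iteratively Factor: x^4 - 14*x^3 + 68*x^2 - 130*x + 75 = (x - 5)*(x^3 - 9*x^2 + 23*x - 15) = (x - 5)*(x - 1)*(x^2 - 8*x + 15) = (x - 5)^2*(x - 1)*(x - 3)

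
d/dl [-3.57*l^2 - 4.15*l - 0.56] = -7.14*l - 4.15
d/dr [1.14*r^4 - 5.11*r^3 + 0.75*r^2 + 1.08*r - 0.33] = 4.56*r^3 - 15.33*r^2 + 1.5*r + 1.08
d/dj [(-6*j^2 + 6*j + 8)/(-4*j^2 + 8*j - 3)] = 2*(-12*j^2 + 50*j - 41)/(16*j^4 - 64*j^3 + 88*j^2 - 48*j + 9)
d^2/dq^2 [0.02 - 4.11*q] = 0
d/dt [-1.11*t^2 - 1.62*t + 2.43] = -2.22*t - 1.62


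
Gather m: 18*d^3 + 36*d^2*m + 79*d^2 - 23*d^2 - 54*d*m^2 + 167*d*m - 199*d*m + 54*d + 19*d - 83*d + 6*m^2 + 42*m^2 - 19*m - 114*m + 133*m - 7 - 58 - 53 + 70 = 18*d^3 + 56*d^2 - 10*d + m^2*(48 - 54*d) + m*(36*d^2 - 32*d) - 48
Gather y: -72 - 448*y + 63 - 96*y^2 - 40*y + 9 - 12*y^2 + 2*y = -108*y^2 - 486*y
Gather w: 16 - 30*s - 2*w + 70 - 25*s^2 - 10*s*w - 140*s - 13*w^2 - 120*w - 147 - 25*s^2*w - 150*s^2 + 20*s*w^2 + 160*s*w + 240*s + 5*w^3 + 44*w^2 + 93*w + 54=-175*s^2 + 70*s + 5*w^3 + w^2*(20*s + 31) + w*(-25*s^2 + 150*s - 29) - 7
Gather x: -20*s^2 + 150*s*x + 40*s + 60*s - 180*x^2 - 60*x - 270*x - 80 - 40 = -20*s^2 + 100*s - 180*x^2 + x*(150*s - 330) - 120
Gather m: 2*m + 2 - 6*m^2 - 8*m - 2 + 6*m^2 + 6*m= 0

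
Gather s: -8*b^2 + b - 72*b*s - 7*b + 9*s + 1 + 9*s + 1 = -8*b^2 - 6*b + s*(18 - 72*b) + 2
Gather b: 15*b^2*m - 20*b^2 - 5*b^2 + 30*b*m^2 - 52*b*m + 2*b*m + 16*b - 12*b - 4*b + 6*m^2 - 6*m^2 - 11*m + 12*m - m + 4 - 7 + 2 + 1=b^2*(15*m - 25) + b*(30*m^2 - 50*m)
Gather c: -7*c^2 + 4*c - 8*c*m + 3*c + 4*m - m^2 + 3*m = -7*c^2 + c*(7 - 8*m) - m^2 + 7*m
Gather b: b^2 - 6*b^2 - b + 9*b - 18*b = -5*b^2 - 10*b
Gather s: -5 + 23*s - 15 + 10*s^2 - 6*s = 10*s^2 + 17*s - 20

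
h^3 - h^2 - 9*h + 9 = (h - 3)*(h - 1)*(h + 3)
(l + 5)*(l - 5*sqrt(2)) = l^2 - 5*sqrt(2)*l + 5*l - 25*sqrt(2)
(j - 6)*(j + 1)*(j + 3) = j^3 - 2*j^2 - 21*j - 18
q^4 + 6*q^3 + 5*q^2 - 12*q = q*(q - 1)*(q + 3)*(q + 4)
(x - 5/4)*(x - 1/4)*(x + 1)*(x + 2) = x^4 + 3*x^3/2 - 35*x^2/16 - 33*x/16 + 5/8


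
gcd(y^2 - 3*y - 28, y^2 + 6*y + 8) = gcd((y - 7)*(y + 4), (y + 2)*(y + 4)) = y + 4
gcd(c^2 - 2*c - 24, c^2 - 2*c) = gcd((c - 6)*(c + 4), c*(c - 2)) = 1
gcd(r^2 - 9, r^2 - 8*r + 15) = r - 3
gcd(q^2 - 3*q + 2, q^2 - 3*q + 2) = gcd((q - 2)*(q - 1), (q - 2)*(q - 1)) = q^2 - 3*q + 2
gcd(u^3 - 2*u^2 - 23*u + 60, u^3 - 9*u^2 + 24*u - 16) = u - 4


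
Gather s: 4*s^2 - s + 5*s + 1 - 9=4*s^2 + 4*s - 8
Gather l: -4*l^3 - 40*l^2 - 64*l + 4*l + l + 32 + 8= -4*l^3 - 40*l^2 - 59*l + 40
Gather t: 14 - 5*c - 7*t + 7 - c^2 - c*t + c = -c^2 - 4*c + t*(-c - 7) + 21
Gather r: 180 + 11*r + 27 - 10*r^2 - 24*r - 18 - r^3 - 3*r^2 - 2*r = -r^3 - 13*r^2 - 15*r + 189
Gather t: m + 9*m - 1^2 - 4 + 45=10*m + 40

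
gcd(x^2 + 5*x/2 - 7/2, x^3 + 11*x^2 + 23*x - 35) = x - 1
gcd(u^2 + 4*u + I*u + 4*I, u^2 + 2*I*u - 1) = u + I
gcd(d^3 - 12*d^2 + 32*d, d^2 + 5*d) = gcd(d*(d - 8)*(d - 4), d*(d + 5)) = d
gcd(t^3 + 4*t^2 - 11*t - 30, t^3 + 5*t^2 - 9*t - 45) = t^2 + 2*t - 15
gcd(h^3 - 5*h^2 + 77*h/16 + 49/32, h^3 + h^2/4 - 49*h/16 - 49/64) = h^2 - 3*h/2 - 7/16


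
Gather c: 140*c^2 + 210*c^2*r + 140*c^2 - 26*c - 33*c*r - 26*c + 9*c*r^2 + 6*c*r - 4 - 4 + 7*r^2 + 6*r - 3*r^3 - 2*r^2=c^2*(210*r + 280) + c*(9*r^2 - 27*r - 52) - 3*r^3 + 5*r^2 + 6*r - 8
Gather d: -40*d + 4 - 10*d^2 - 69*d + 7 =-10*d^2 - 109*d + 11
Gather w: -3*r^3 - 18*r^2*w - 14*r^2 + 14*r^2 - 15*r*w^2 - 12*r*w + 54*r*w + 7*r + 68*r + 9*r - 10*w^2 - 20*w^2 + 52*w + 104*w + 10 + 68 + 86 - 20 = -3*r^3 + 84*r + w^2*(-15*r - 30) + w*(-18*r^2 + 42*r + 156) + 144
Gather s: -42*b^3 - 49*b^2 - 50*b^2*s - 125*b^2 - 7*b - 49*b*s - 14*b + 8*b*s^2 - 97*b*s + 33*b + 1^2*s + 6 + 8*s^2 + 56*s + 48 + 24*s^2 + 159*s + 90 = -42*b^3 - 174*b^2 + 12*b + s^2*(8*b + 32) + s*(-50*b^2 - 146*b + 216) + 144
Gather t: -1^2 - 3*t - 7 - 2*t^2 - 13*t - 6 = -2*t^2 - 16*t - 14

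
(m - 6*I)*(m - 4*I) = m^2 - 10*I*m - 24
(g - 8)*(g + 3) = g^2 - 5*g - 24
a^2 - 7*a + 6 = (a - 6)*(a - 1)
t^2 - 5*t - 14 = (t - 7)*(t + 2)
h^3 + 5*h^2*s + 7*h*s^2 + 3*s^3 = (h + s)^2*(h + 3*s)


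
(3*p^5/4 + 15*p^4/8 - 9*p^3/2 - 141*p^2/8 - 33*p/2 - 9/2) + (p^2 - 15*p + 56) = 3*p^5/4 + 15*p^4/8 - 9*p^3/2 - 133*p^2/8 - 63*p/2 + 103/2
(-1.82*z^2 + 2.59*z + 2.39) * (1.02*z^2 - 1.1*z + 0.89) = -1.8564*z^4 + 4.6438*z^3 - 2.031*z^2 - 0.323900000000001*z + 2.1271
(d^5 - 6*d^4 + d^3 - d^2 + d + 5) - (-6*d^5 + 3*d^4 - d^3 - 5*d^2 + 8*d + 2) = 7*d^5 - 9*d^4 + 2*d^3 + 4*d^2 - 7*d + 3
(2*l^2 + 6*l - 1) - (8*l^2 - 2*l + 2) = -6*l^2 + 8*l - 3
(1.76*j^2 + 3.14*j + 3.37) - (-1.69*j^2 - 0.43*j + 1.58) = 3.45*j^2 + 3.57*j + 1.79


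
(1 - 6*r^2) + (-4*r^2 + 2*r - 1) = -10*r^2 + 2*r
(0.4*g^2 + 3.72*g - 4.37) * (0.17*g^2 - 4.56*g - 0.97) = 0.068*g^4 - 1.1916*g^3 - 18.0941*g^2 + 16.3188*g + 4.2389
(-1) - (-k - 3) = k + 2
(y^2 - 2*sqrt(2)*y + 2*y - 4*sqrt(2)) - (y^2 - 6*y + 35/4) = -2*sqrt(2)*y + 8*y - 35/4 - 4*sqrt(2)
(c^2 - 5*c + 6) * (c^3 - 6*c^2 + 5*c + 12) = c^5 - 11*c^4 + 41*c^3 - 49*c^2 - 30*c + 72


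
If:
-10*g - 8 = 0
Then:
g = -4/5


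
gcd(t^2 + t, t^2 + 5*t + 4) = t + 1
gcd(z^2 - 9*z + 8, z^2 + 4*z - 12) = 1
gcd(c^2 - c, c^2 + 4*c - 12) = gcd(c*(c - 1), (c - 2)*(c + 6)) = 1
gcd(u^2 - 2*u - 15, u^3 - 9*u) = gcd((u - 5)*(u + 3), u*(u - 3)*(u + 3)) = u + 3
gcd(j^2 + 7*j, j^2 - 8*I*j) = j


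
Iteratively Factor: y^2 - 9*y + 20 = (y - 4)*(y - 5)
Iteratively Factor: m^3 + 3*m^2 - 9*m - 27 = (m - 3)*(m^2 + 6*m + 9) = (m - 3)*(m + 3)*(m + 3)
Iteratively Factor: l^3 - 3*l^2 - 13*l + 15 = (l - 5)*(l^2 + 2*l - 3) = (l - 5)*(l + 3)*(l - 1)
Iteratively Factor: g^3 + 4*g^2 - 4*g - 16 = (g + 2)*(g^2 + 2*g - 8) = (g + 2)*(g + 4)*(g - 2)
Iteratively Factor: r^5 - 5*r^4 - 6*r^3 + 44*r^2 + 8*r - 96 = (r + 2)*(r^4 - 7*r^3 + 8*r^2 + 28*r - 48) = (r - 2)*(r + 2)*(r^3 - 5*r^2 - 2*r + 24) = (r - 4)*(r - 2)*(r + 2)*(r^2 - r - 6) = (r - 4)*(r - 2)*(r + 2)^2*(r - 3)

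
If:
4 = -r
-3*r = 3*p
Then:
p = 4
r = -4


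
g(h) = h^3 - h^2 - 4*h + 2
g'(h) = 3*h^2 - 2*h - 4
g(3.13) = 10.35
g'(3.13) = 19.13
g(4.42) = 51.13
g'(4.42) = 45.77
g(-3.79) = -51.64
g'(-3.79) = 46.67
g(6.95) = 261.60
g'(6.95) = 127.01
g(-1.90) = -0.87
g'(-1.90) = 10.63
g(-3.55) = -41.14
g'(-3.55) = 40.91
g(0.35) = 0.52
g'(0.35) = -4.33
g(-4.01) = -62.52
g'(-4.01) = 52.26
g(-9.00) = -772.00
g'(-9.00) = 257.00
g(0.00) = 2.00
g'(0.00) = -4.00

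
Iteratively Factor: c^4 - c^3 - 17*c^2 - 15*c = (c - 5)*(c^3 + 4*c^2 + 3*c) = (c - 5)*(c + 1)*(c^2 + 3*c) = c*(c - 5)*(c + 1)*(c + 3)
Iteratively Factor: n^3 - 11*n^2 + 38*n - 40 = (n - 5)*(n^2 - 6*n + 8) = (n - 5)*(n - 4)*(n - 2)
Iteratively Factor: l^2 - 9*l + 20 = (l - 5)*(l - 4)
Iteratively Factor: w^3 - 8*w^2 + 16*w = (w)*(w^2 - 8*w + 16) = w*(w - 4)*(w - 4)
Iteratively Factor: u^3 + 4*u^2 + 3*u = (u)*(u^2 + 4*u + 3) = u*(u + 3)*(u + 1)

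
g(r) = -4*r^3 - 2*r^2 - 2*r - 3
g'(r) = -12*r^2 - 4*r - 2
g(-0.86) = -0.21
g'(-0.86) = -7.44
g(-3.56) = 159.24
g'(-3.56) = -139.84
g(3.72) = -244.03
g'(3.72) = -182.94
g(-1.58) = 10.94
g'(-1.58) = -25.64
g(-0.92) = 0.26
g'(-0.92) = -8.48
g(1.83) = -37.87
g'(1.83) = -49.51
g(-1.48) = 8.55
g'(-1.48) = -22.36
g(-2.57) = 56.83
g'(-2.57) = -70.98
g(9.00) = -3099.00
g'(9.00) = -1010.00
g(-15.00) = 13077.00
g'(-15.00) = -2642.00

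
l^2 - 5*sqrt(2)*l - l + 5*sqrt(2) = (l - 1)*(l - 5*sqrt(2))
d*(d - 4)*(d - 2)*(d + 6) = d^4 - 28*d^2 + 48*d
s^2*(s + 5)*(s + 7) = s^4 + 12*s^3 + 35*s^2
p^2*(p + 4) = p^3 + 4*p^2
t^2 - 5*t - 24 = (t - 8)*(t + 3)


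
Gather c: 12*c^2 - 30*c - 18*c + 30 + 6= 12*c^2 - 48*c + 36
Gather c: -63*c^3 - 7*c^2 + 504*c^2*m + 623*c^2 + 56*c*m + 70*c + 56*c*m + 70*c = -63*c^3 + c^2*(504*m + 616) + c*(112*m + 140)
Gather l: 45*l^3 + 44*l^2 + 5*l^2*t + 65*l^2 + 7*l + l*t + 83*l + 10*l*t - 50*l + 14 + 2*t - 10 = 45*l^3 + l^2*(5*t + 109) + l*(11*t + 40) + 2*t + 4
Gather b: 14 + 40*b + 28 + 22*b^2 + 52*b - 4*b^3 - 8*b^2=-4*b^3 + 14*b^2 + 92*b + 42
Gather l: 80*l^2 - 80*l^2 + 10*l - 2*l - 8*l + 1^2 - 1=0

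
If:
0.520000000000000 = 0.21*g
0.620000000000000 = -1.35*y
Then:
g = 2.48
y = -0.46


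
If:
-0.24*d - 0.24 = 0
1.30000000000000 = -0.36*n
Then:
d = -1.00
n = -3.61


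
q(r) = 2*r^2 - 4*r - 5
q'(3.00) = 8.00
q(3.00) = 1.00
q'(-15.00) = -64.00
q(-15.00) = 505.00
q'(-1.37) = -9.48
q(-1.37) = 4.23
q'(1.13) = 0.52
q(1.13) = -6.97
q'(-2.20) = -12.80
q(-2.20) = 13.48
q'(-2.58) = -14.32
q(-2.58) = 18.63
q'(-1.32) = -9.28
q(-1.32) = 3.76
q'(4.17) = 12.68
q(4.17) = 13.10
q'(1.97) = 3.88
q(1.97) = -5.12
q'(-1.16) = -8.64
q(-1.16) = 2.33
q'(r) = 4*r - 4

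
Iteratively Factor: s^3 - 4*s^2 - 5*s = (s - 5)*(s^2 + s) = s*(s - 5)*(s + 1)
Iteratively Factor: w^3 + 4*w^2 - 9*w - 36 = (w + 4)*(w^2 - 9) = (w + 3)*(w + 4)*(w - 3)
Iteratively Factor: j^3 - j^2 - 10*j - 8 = (j - 4)*(j^2 + 3*j + 2) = (j - 4)*(j + 2)*(j + 1)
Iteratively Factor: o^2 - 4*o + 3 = (o - 1)*(o - 3)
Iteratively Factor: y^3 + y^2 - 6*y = (y)*(y^2 + y - 6) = y*(y - 2)*(y + 3)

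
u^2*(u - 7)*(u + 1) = u^4 - 6*u^3 - 7*u^2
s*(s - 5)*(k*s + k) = k*s^3 - 4*k*s^2 - 5*k*s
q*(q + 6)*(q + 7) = q^3 + 13*q^2 + 42*q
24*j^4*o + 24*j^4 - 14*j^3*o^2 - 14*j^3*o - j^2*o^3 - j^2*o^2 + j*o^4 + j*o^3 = (-3*j + o)*(-2*j + o)*(4*j + o)*(j*o + j)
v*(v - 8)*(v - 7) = v^3 - 15*v^2 + 56*v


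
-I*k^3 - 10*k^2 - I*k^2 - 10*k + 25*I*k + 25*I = (k - 5*I)^2*(-I*k - I)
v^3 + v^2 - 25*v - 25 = (v - 5)*(v + 1)*(v + 5)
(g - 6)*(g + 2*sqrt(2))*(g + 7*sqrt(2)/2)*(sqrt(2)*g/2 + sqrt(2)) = sqrt(2)*g^4/2 - 2*sqrt(2)*g^3 + 11*g^3/2 - 22*g^2 + sqrt(2)*g^2 - 66*g - 28*sqrt(2)*g - 84*sqrt(2)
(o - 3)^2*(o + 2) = o^3 - 4*o^2 - 3*o + 18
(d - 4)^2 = d^2 - 8*d + 16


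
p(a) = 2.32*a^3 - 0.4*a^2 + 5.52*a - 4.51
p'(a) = 6.96*a^2 - 0.8*a + 5.52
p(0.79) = 0.75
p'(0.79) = 9.23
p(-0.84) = -10.80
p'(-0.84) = 11.10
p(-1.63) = -24.62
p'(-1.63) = 25.32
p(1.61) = 13.02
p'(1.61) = 22.27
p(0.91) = 1.93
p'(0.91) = 10.56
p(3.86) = 144.27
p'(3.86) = 106.13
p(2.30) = 34.30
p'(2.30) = 40.50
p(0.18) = -3.52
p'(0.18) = 5.60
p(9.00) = 1704.05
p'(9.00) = 562.08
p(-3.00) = -87.31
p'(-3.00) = 70.56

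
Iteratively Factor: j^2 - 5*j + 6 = (j - 2)*(j - 3)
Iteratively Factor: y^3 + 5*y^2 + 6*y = (y + 2)*(y^2 + 3*y) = y*(y + 2)*(y + 3)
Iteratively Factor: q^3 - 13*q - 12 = (q + 3)*(q^2 - 3*q - 4) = (q - 4)*(q + 3)*(q + 1)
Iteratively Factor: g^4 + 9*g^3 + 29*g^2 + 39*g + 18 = (g + 2)*(g^3 + 7*g^2 + 15*g + 9) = (g + 1)*(g + 2)*(g^2 + 6*g + 9) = (g + 1)*(g + 2)*(g + 3)*(g + 3)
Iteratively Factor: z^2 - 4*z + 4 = (z - 2)*(z - 2)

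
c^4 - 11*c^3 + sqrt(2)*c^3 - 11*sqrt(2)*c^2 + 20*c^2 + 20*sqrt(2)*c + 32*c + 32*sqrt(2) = (c - 8)*(c - 4)*(sqrt(2)*c/2 + 1)*(sqrt(2)*c + sqrt(2))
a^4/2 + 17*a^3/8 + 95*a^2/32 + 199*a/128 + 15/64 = (a/2 + 1)*(a + 1/4)*(a + 3/4)*(a + 5/4)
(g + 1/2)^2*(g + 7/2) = g^3 + 9*g^2/2 + 15*g/4 + 7/8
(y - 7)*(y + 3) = y^2 - 4*y - 21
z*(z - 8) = z^2 - 8*z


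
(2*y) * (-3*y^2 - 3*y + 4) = -6*y^3 - 6*y^2 + 8*y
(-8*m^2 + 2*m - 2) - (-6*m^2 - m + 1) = -2*m^2 + 3*m - 3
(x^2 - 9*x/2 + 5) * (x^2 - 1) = x^4 - 9*x^3/2 + 4*x^2 + 9*x/2 - 5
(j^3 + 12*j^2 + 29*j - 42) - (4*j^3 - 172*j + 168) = -3*j^3 + 12*j^2 + 201*j - 210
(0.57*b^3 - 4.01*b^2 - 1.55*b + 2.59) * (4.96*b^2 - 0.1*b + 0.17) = 2.8272*b^5 - 19.9466*b^4 - 7.1901*b^3 + 12.3197*b^2 - 0.5225*b + 0.4403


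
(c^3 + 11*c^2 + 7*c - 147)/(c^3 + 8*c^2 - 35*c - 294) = (c - 3)/(c - 6)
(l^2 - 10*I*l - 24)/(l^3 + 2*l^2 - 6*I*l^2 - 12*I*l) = (l - 4*I)/(l*(l + 2))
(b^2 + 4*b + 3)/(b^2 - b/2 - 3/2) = 2*(b + 3)/(2*b - 3)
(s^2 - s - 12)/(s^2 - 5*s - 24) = (s - 4)/(s - 8)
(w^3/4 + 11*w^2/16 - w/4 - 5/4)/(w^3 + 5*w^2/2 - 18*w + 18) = (4*w^3 + 11*w^2 - 4*w - 20)/(8*(2*w^3 + 5*w^2 - 36*w + 36))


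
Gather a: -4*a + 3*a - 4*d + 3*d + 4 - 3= -a - d + 1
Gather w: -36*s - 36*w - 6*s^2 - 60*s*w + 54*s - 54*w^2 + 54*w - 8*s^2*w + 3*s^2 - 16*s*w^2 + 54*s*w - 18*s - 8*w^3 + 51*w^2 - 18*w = -3*s^2 - 8*w^3 + w^2*(-16*s - 3) + w*(-8*s^2 - 6*s)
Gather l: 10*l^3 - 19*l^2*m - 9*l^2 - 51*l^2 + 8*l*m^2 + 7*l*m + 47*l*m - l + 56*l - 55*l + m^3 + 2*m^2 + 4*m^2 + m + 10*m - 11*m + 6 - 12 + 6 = 10*l^3 + l^2*(-19*m - 60) + l*(8*m^2 + 54*m) + m^3 + 6*m^2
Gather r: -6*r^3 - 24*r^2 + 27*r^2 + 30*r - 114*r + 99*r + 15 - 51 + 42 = -6*r^3 + 3*r^2 + 15*r + 6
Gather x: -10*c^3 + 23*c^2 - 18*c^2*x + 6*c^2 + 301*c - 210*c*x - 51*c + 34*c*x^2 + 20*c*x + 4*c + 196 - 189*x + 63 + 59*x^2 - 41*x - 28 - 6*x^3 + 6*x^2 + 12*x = -10*c^3 + 29*c^2 + 254*c - 6*x^3 + x^2*(34*c + 65) + x*(-18*c^2 - 190*c - 218) + 231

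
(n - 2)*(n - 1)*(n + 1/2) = n^3 - 5*n^2/2 + n/2 + 1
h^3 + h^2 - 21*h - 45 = (h - 5)*(h + 3)^2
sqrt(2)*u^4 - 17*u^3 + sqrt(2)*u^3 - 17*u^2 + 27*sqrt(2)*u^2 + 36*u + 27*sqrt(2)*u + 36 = (u + 1)*(u - 6*sqrt(2))*(u - 3*sqrt(2))*(sqrt(2)*u + 1)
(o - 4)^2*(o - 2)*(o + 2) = o^4 - 8*o^3 + 12*o^2 + 32*o - 64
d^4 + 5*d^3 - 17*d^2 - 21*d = d*(d - 3)*(d + 1)*(d + 7)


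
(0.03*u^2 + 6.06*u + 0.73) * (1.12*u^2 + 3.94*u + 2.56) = 0.0336*u^4 + 6.9054*u^3 + 24.7708*u^2 + 18.3898*u + 1.8688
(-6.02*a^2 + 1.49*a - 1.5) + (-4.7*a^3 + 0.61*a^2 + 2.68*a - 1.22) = -4.7*a^3 - 5.41*a^2 + 4.17*a - 2.72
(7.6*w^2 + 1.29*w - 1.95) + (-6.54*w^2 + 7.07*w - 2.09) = 1.06*w^2 + 8.36*w - 4.04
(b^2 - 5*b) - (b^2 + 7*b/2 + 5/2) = -17*b/2 - 5/2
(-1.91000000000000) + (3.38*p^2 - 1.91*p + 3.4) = 3.38*p^2 - 1.91*p + 1.49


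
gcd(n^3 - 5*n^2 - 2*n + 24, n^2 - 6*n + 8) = n - 4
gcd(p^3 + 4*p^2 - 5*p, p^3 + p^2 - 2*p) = p^2 - p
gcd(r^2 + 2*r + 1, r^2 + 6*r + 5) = r + 1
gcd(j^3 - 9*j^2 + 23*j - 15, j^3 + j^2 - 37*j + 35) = j^2 - 6*j + 5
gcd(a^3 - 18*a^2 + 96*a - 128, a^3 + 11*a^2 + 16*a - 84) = a - 2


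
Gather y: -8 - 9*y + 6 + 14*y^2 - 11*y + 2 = 14*y^2 - 20*y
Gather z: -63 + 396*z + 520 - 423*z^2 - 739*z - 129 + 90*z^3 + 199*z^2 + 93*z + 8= 90*z^3 - 224*z^2 - 250*z + 336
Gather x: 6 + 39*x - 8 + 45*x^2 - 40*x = 45*x^2 - x - 2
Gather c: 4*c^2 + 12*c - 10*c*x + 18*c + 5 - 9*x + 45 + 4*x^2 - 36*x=4*c^2 + c*(30 - 10*x) + 4*x^2 - 45*x + 50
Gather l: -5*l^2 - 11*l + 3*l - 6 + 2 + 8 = -5*l^2 - 8*l + 4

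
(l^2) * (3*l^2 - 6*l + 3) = 3*l^4 - 6*l^3 + 3*l^2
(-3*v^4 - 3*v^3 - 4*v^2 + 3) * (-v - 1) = 3*v^5 + 6*v^4 + 7*v^3 + 4*v^2 - 3*v - 3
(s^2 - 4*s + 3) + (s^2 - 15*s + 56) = 2*s^2 - 19*s + 59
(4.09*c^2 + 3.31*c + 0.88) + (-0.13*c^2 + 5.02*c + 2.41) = 3.96*c^2 + 8.33*c + 3.29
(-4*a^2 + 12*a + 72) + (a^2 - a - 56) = -3*a^2 + 11*a + 16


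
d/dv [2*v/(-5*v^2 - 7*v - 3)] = 2*(5*v^2 - 3)/(25*v^4 + 70*v^3 + 79*v^2 + 42*v + 9)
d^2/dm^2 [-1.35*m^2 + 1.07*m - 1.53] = -2.70000000000000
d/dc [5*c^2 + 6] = 10*c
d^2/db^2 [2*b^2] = 4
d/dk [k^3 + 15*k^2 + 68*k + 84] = 3*k^2 + 30*k + 68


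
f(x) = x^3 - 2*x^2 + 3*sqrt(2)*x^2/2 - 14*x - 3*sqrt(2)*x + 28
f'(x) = 3*x^2 - 4*x + 3*sqrt(2)*x - 14 - 3*sqrt(2)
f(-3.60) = 48.59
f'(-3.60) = 19.76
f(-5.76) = -54.00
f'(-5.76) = 79.89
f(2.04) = -0.22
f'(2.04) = -5.26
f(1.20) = 8.01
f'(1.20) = -13.63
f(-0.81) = 42.32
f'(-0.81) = -16.47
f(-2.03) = 57.17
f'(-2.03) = -6.37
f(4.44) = 36.92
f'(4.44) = 41.98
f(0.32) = 22.21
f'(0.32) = -17.86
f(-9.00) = -526.99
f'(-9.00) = 222.57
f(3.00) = 1.36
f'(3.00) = 9.49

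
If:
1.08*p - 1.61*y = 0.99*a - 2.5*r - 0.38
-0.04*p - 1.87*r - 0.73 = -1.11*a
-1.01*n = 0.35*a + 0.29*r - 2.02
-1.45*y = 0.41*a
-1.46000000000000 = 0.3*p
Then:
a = 5.89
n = -0.96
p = -4.87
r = 3.21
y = -1.67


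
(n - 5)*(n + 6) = n^2 + n - 30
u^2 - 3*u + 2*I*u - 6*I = (u - 3)*(u + 2*I)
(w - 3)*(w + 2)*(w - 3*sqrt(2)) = w^3 - 3*sqrt(2)*w^2 - w^2 - 6*w + 3*sqrt(2)*w + 18*sqrt(2)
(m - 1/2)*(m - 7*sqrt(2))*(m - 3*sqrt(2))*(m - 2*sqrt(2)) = m^4 - 12*sqrt(2)*m^3 - m^3/2 + 6*sqrt(2)*m^2 + 82*m^2 - 84*sqrt(2)*m - 41*m + 42*sqrt(2)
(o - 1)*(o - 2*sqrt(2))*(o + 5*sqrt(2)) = o^3 - o^2 + 3*sqrt(2)*o^2 - 20*o - 3*sqrt(2)*o + 20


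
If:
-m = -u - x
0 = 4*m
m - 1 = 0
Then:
No Solution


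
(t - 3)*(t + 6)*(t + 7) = t^3 + 10*t^2 + 3*t - 126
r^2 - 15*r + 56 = (r - 8)*(r - 7)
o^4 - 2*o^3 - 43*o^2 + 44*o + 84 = (o - 7)*(o - 2)*(o + 1)*(o + 6)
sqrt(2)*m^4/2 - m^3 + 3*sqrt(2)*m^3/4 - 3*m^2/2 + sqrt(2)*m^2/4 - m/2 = m*(m + 1/2)*(m - sqrt(2))*(sqrt(2)*m/2 + sqrt(2)/2)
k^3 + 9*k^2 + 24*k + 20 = (k + 2)^2*(k + 5)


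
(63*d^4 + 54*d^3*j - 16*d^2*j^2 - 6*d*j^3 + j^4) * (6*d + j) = 378*d^5 + 387*d^4*j - 42*d^3*j^2 - 52*d^2*j^3 + j^5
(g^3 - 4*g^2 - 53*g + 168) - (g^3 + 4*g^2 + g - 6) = -8*g^2 - 54*g + 174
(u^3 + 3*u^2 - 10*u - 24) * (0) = 0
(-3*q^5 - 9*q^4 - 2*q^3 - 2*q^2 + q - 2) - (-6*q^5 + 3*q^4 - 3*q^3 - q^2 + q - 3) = 3*q^5 - 12*q^4 + q^3 - q^2 + 1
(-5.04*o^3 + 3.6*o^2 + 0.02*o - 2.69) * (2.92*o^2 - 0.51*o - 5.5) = -14.7168*o^5 + 13.0824*o^4 + 25.9424*o^3 - 27.665*o^2 + 1.2619*o + 14.795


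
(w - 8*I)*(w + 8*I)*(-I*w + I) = -I*w^3 + I*w^2 - 64*I*w + 64*I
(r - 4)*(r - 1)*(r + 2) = r^3 - 3*r^2 - 6*r + 8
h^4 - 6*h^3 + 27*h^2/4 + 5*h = h*(h - 4)*(h - 5/2)*(h + 1/2)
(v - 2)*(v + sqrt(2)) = v^2 - 2*v + sqrt(2)*v - 2*sqrt(2)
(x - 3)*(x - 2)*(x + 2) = x^3 - 3*x^2 - 4*x + 12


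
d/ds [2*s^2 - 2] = 4*s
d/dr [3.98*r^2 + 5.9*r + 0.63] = 7.96*r + 5.9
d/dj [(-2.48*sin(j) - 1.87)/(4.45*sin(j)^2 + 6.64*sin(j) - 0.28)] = (11.036*sin(j)^2 + 16.643*sin(j) + 13.1112)*cos(j)/(19.8025*sin(j)^4 + 59.096*sin(j)^3 + 41.5976*sin(j)^2 - 3.7184*sin(j) + 0.0784)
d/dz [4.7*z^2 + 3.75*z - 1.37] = 9.4*z + 3.75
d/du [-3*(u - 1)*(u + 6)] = -6*u - 15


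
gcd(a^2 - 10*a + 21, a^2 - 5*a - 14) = a - 7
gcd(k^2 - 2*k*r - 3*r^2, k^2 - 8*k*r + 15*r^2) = -k + 3*r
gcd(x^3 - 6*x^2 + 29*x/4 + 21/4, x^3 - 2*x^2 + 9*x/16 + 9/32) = 1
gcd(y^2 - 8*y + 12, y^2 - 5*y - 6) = y - 6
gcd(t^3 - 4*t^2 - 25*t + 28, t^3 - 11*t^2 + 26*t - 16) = t - 1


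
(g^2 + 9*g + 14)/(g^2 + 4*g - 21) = (g + 2)/(g - 3)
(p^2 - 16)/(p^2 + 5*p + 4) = (p - 4)/(p + 1)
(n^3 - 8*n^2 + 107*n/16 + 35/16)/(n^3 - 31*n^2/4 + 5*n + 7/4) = (n - 5/4)/(n - 1)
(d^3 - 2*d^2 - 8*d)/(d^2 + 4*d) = (d^2 - 2*d - 8)/(d + 4)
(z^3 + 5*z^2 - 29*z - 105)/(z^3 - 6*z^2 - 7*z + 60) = (z + 7)/(z - 4)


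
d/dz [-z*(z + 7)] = -2*z - 7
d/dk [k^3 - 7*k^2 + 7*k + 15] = 3*k^2 - 14*k + 7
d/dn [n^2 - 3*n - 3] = 2*n - 3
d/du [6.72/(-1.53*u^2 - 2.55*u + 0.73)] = (20.5632*u + 17.136)/(1.53*u^2 + 2.55*u - 0.73)^2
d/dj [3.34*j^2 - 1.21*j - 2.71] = 6.68*j - 1.21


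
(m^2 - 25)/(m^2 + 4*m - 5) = (m - 5)/(m - 1)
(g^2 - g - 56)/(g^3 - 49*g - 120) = (g + 7)/(g^2 + 8*g + 15)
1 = 1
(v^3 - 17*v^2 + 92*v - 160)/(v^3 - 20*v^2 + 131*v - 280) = (v - 4)/(v - 7)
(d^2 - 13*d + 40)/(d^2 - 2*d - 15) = (d - 8)/(d + 3)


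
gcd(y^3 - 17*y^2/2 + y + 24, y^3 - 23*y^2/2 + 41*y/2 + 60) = y^2 - 13*y/2 - 12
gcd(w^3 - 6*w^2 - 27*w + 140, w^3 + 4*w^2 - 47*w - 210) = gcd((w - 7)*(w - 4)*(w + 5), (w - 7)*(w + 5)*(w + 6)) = w^2 - 2*w - 35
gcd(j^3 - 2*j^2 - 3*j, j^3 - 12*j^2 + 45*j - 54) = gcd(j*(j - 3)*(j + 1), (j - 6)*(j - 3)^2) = j - 3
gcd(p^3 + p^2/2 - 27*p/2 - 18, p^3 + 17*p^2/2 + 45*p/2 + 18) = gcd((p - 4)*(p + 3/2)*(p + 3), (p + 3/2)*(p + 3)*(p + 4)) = p^2 + 9*p/2 + 9/2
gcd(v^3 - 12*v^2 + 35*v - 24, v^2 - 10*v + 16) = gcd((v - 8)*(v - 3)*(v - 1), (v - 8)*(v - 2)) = v - 8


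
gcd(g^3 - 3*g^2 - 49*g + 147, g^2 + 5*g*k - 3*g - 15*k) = g - 3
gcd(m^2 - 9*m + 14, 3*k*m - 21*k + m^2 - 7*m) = m - 7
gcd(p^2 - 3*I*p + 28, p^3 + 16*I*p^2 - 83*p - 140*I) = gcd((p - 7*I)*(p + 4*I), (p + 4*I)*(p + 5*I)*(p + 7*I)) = p + 4*I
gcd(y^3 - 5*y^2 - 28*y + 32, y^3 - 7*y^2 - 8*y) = y - 8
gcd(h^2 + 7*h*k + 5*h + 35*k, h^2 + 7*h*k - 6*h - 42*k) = h + 7*k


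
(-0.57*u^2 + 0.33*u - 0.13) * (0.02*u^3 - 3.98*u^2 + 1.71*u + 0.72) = -0.0114*u^5 + 2.2752*u^4 - 2.2907*u^3 + 0.6713*u^2 + 0.0153*u - 0.0936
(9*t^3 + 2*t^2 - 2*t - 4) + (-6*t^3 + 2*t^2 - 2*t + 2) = 3*t^3 + 4*t^2 - 4*t - 2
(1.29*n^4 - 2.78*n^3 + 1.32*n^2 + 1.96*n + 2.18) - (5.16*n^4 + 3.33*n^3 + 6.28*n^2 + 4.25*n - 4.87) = -3.87*n^4 - 6.11*n^3 - 4.96*n^2 - 2.29*n + 7.05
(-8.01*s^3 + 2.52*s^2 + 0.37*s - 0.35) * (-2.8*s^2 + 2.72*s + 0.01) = 22.428*s^5 - 28.8432*s^4 + 5.7383*s^3 + 2.0116*s^2 - 0.9483*s - 0.0035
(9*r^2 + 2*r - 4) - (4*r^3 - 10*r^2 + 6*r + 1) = -4*r^3 + 19*r^2 - 4*r - 5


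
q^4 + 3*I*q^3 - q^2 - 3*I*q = q*(q - 1)*(q + 1)*(q + 3*I)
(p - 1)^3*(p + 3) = p^4 - 6*p^2 + 8*p - 3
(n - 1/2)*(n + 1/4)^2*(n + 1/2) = n^4 + n^3/2 - 3*n^2/16 - n/8 - 1/64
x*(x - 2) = x^2 - 2*x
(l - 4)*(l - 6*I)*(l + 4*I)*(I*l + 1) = I*l^4 + 3*l^3 - 4*I*l^3 - 12*l^2 + 22*I*l^2 + 24*l - 88*I*l - 96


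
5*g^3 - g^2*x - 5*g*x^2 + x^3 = (-5*g + x)*(-g + x)*(g + x)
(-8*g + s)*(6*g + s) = -48*g^2 - 2*g*s + s^2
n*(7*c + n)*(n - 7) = 7*c*n^2 - 49*c*n + n^3 - 7*n^2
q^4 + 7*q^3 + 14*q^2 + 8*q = q*(q + 1)*(q + 2)*(q + 4)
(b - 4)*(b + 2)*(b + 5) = b^3 + 3*b^2 - 18*b - 40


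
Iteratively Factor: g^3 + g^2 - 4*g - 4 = (g + 1)*(g^2 - 4) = (g + 1)*(g + 2)*(g - 2)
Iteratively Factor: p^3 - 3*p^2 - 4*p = (p)*(p^2 - 3*p - 4) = p*(p - 4)*(p + 1)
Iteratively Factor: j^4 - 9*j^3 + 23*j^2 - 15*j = (j - 1)*(j^3 - 8*j^2 + 15*j) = (j - 5)*(j - 1)*(j^2 - 3*j) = j*(j - 5)*(j - 1)*(j - 3)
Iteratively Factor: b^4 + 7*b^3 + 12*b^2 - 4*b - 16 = (b + 2)*(b^3 + 5*b^2 + 2*b - 8) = (b + 2)^2*(b^2 + 3*b - 4) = (b + 2)^2*(b + 4)*(b - 1)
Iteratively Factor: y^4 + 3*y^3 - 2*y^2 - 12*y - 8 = (y + 1)*(y^3 + 2*y^2 - 4*y - 8) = (y + 1)*(y + 2)*(y^2 - 4) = (y + 1)*(y + 2)^2*(y - 2)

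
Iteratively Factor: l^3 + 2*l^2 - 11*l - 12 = (l + 1)*(l^2 + l - 12) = (l - 3)*(l + 1)*(l + 4)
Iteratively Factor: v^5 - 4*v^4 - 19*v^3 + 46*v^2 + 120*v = (v - 4)*(v^4 - 19*v^2 - 30*v) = v*(v - 4)*(v^3 - 19*v - 30) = v*(v - 4)*(v + 3)*(v^2 - 3*v - 10) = v*(v - 4)*(v + 2)*(v + 3)*(v - 5)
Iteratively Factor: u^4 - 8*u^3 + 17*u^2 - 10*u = (u - 2)*(u^3 - 6*u^2 + 5*u) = u*(u - 2)*(u^2 - 6*u + 5) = u*(u - 5)*(u - 2)*(u - 1)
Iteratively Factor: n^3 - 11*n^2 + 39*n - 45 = (n - 5)*(n^2 - 6*n + 9) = (n - 5)*(n - 3)*(n - 3)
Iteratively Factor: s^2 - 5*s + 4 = (s - 1)*(s - 4)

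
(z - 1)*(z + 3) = z^2 + 2*z - 3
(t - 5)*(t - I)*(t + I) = t^3 - 5*t^2 + t - 5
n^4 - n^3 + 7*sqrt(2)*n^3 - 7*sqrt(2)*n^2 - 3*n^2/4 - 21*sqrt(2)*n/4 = n*(n - 3/2)*(n + 1/2)*(n + 7*sqrt(2))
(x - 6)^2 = x^2 - 12*x + 36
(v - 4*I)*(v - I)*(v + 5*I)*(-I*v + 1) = -I*v^4 + v^3 - 21*I*v^2 + v - 20*I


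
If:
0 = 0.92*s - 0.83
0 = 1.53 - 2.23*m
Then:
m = 0.69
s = 0.90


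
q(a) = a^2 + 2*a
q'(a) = 2*a + 2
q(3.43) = 18.62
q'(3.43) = 8.86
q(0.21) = 0.46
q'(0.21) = 2.42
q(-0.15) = -0.28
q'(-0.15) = 1.70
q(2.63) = 12.18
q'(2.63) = 7.26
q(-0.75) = -0.94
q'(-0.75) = 0.50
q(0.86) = 2.46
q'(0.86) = 3.72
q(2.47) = 11.04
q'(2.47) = 6.94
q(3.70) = 21.09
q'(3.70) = 9.40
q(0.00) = 0.00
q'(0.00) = 2.00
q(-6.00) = 24.00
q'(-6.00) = -10.00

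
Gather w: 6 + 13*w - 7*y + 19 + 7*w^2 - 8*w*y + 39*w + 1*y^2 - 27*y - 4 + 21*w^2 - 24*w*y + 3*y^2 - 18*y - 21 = 28*w^2 + w*(52 - 32*y) + 4*y^2 - 52*y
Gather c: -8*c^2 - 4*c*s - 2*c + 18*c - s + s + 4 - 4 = -8*c^2 + c*(16 - 4*s)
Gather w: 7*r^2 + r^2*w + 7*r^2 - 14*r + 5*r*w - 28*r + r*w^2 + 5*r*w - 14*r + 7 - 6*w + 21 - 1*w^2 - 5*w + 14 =14*r^2 - 56*r + w^2*(r - 1) + w*(r^2 + 10*r - 11) + 42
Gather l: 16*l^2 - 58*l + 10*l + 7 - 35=16*l^2 - 48*l - 28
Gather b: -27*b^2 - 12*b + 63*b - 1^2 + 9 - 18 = -27*b^2 + 51*b - 10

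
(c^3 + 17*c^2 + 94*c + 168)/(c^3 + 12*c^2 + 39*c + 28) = (c + 6)/(c + 1)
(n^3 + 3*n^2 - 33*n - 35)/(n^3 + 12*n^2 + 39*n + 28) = (n - 5)/(n + 4)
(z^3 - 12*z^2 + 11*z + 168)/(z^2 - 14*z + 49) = (z^2 - 5*z - 24)/(z - 7)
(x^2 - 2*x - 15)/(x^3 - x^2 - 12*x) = (x - 5)/(x*(x - 4))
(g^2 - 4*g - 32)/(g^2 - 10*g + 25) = (g^2 - 4*g - 32)/(g^2 - 10*g + 25)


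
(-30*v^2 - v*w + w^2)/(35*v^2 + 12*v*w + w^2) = (-6*v + w)/(7*v + w)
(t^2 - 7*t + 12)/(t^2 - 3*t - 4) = (t - 3)/(t + 1)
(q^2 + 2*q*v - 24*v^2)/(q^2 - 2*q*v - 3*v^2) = (-q^2 - 2*q*v + 24*v^2)/(-q^2 + 2*q*v + 3*v^2)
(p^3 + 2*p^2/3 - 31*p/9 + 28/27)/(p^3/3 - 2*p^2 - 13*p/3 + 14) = (27*p^3 + 18*p^2 - 93*p + 28)/(9*(p^3 - 6*p^2 - 13*p + 42))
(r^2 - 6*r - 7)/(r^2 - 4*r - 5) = (r - 7)/(r - 5)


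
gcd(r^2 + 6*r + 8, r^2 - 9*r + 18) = 1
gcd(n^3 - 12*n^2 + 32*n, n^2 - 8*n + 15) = 1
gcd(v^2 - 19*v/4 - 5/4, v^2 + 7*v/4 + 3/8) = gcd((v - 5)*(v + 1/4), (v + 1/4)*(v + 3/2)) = v + 1/4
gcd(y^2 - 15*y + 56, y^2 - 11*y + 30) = 1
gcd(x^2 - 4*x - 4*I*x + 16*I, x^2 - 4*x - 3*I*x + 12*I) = x - 4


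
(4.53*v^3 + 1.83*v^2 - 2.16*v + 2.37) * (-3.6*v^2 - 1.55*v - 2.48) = -16.308*v^5 - 13.6095*v^4 - 6.2949*v^3 - 9.7224*v^2 + 1.6833*v - 5.8776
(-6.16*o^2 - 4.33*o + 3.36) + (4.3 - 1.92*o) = -6.16*o^2 - 6.25*o + 7.66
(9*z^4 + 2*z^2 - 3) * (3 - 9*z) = -81*z^5 + 27*z^4 - 18*z^3 + 6*z^2 + 27*z - 9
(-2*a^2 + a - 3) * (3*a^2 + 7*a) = -6*a^4 - 11*a^3 - 2*a^2 - 21*a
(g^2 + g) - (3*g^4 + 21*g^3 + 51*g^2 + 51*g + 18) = -3*g^4 - 21*g^3 - 50*g^2 - 50*g - 18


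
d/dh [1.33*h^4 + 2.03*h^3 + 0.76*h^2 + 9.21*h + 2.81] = 5.32*h^3 + 6.09*h^2 + 1.52*h + 9.21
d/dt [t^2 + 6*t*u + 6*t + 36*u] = 2*t + 6*u + 6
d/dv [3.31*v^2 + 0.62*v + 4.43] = 6.62*v + 0.62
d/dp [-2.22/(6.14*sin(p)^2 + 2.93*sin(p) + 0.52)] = (27.2616*sin(p) + 6.5046)*cos(p)/(6.14*sin(p)^2 + 2.93*sin(p) + 0.52)^2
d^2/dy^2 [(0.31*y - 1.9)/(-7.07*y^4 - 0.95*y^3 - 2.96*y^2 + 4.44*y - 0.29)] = (-185.943828*y^7 + 1866.11236*y^6 + 342.237258*y^5 + 672.670032*y^4 - 148.420772*y^3 + 6.07505999999999*y^2 - 151.367436*y + 70.851448)/(353.393243*y^12 + 142.456965*y^11 + 463.007937*y^10 - 545.656453*y^9 + 58.407039*y^8 - 532.864638*y^7 + 406.346615*y^6 - 110.247864*y^5 + 177.123801*y^4 - 110.156475*y^3 + 17.89764*y^2 - 1.120212*y + 0.024389)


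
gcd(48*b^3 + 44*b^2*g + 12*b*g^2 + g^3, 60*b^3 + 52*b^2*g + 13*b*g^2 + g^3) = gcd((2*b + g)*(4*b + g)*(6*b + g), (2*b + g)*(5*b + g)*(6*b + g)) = 12*b^2 + 8*b*g + g^2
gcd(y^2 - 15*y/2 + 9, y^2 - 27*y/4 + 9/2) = y - 6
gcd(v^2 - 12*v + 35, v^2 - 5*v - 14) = v - 7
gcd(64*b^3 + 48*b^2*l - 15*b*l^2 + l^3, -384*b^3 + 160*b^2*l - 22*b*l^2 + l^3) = 64*b^2 - 16*b*l + l^2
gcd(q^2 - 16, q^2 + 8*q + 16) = q + 4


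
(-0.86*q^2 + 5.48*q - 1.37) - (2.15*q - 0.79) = -0.86*q^2 + 3.33*q - 0.58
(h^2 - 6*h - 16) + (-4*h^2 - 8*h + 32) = -3*h^2 - 14*h + 16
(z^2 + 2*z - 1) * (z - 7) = z^3 - 5*z^2 - 15*z + 7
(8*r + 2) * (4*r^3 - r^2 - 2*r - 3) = 32*r^4 - 18*r^2 - 28*r - 6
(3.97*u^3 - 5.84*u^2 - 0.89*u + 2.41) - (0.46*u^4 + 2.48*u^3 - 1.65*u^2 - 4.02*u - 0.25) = -0.46*u^4 + 1.49*u^3 - 4.19*u^2 + 3.13*u + 2.66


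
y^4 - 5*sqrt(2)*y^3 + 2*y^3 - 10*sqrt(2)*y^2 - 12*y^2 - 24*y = y*(y + 2)*(y - 6*sqrt(2))*(y + sqrt(2))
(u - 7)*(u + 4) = u^2 - 3*u - 28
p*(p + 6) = p^2 + 6*p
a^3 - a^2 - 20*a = a*(a - 5)*(a + 4)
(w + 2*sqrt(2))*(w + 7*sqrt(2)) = w^2 + 9*sqrt(2)*w + 28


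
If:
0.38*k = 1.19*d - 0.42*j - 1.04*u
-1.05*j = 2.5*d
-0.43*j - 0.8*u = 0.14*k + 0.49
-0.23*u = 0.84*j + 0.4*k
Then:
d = 7.02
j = -16.71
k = 33.67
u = 2.48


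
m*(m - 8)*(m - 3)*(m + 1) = m^4 - 10*m^3 + 13*m^2 + 24*m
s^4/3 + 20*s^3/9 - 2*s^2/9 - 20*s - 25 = (s/3 + 1)*(s - 3)*(s + 5/3)*(s + 5)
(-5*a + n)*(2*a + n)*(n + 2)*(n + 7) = -10*a^2*n^2 - 90*a^2*n - 140*a^2 - 3*a*n^3 - 27*a*n^2 - 42*a*n + n^4 + 9*n^3 + 14*n^2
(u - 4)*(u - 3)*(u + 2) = u^3 - 5*u^2 - 2*u + 24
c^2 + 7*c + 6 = (c + 1)*(c + 6)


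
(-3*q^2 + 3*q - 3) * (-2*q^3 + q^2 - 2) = 6*q^5 - 9*q^4 + 9*q^3 + 3*q^2 - 6*q + 6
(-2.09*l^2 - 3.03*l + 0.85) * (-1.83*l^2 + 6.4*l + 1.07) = 3.8247*l^4 - 7.8311*l^3 - 23.1838*l^2 + 2.1979*l + 0.9095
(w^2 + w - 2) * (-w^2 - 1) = -w^4 - w^3 + w^2 - w + 2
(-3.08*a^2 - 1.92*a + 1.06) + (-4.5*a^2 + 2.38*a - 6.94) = -7.58*a^2 + 0.46*a - 5.88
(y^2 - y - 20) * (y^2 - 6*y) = y^4 - 7*y^3 - 14*y^2 + 120*y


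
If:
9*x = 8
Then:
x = 8/9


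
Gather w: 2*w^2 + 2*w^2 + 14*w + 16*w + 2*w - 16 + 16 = 4*w^2 + 32*w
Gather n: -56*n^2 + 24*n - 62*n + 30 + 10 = -56*n^2 - 38*n + 40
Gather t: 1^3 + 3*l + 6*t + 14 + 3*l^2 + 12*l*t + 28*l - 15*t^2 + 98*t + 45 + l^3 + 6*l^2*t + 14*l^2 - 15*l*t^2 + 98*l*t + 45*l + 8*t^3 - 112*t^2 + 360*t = l^3 + 17*l^2 + 76*l + 8*t^3 + t^2*(-15*l - 127) + t*(6*l^2 + 110*l + 464) + 60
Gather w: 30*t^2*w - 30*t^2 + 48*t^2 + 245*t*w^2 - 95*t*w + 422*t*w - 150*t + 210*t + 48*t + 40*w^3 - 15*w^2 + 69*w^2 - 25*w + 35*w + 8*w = 18*t^2 + 108*t + 40*w^3 + w^2*(245*t + 54) + w*(30*t^2 + 327*t + 18)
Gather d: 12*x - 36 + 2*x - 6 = 14*x - 42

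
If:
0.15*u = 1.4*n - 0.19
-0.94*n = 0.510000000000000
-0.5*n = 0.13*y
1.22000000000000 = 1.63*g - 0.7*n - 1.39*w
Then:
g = 0.852760736196319*w + 0.515467954575121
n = -0.54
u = -6.33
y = 2.09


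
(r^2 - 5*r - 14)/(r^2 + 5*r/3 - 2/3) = 3*(r - 7)/(3*r - 1)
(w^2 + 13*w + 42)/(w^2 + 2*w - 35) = (w + 6)/(w - 5)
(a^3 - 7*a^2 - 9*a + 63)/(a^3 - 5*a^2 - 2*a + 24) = (a^2 - 4*a - 21)/(a^2 - 2*a - 8)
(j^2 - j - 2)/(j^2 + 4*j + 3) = (j - 2)/(j + 3)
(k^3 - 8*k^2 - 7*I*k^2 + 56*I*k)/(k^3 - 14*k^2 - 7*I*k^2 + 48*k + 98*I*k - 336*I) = k/(k - 6)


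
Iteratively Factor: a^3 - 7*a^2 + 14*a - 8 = (a - 1)*(a^2 - 6*a + 8) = (a - 2)*(a - 1)*(a - 4)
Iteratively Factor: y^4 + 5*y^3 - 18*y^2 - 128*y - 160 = (y + 2)*(y^3 + 3*y^2 - 24*y - 80) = (y + 2)*(y + 4)*(y^2 - y - 20) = (y + 2)*(y + 4)^2*(y - 5)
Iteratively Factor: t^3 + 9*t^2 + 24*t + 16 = (t + 4)*(t^2 + 5*t + 4) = (t + 4)^2*(t + 1)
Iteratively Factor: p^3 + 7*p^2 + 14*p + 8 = (p + 4)*(p^2 + 3*p + 2) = (p + 2)*(p + 4)*(p + 1)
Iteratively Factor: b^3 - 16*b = (b - 4)*(b^2 + 4*b) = b*(b - 4)*(b + 4)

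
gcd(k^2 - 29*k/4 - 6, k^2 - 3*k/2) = 1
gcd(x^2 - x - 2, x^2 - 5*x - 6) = x + 1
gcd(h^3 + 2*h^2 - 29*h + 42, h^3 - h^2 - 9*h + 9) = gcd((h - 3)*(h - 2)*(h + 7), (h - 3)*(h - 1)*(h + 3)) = h - 3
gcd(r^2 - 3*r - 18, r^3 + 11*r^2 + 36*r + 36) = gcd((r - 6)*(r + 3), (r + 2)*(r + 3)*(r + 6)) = r + 3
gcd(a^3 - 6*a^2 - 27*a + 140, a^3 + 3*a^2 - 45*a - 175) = a^2 - 2*a - 35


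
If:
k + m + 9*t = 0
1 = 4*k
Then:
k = 1/4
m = -9*t - 1/4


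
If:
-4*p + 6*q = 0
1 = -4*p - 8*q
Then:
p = -3/28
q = -1/14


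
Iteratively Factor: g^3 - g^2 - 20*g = (g - 5)*(g^2 + 4*g) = g*(g - 5)*(g + 4)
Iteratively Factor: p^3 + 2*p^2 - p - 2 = (p + 1)*(p^2 + p - 2) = (p + 1)*(p + 2)*(p - 1)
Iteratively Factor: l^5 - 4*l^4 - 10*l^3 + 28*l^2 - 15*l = (l - 1)*(l^4 - 3*l^3 - 13*l^2 + 15*l) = (l - 1)*(l + 3)*(l^3 - 6*l^2 + 5*l) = l*(l - 1)*(l + 3)*(l^2 - 6*l + 5) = l*(l - 1)^2*(l + 3)*(l - 5)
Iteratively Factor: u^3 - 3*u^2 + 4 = (u - 2)*(u^2 - u - 2) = (u - 2)^2*(u + 1)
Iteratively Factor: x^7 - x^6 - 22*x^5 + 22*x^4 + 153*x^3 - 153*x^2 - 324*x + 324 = (x + 3)*(x^6 - 4*x^5 - 10*x^4 + 52*x^3 - 3*x^2 - 144*x + 108) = (x + 3)^2*(x^5 - 7*x^4 + 11*x^3 + 19*x^2 - 60*x + 36) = (x + 2)*(x + 3)^2*(x^4 - 9*x^3 + 29*x^2 - 39*x + 18) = (x - 3)*(x + 2)*(x + 3)^2*(x^3 - 6*x^2 + 11*x - 6) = (x - 3)*(x - 2)*(x + 2)*(x + 3)^2*(x^2 - 4*x + 3) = (x - 3)^2*(x - 2)*(x + 2)*(x + 3)^2*(x - 1)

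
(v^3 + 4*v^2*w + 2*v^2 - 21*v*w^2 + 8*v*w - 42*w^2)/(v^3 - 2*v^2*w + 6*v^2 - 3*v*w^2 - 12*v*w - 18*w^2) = (v^2 + 7*v*w + 2*v + 14*w)/(v^2 + v*w + 6*v + 6*w)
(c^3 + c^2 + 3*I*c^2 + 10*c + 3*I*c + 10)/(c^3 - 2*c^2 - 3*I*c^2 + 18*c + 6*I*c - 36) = (c^3 + c^2*(1 + 3*I) + c*(10 + 3*I) + 10)/(c^3 - c^2*(2 + 3*I) + 6*c*(3 + I) - 36)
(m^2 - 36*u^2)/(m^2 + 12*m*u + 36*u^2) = (m - 6*u)/(m + 6*u)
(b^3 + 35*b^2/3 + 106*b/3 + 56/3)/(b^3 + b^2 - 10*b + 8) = (3*b^2 + 23*b + 14)/(3*(b^2 - 3*b + 2))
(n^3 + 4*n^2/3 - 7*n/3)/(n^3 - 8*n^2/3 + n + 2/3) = n*(3*n + 7)/(3*n^2 - 5*n - 2)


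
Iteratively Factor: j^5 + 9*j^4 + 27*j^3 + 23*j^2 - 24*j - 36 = (j + 3)*(j^4 + 6*j^3 + 9*j^2 - 4*j - 12) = (j + 2)*(j + 3)*(j^3 + 4*j^2 + j - 6) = (j + 2)*(j + 3)^2*(j^2 + j - 2) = (j - 1)*(j + 2)*(j + 3)^2*(j + 2)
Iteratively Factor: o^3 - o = (o - 1)*(o^2 + o) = (o - 1)*(o + 1)*(o)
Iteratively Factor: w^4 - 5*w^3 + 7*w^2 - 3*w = (w - 1)*(w^3 - 4*w^2 + 3*w) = (w - 3)*(w - 1)*(w^2 - w) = (w - 3)*(w - 1)^2*(w)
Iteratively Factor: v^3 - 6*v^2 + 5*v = (v)*(v^2 - 6*v + 5) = v*(v - 1)*(v - 5)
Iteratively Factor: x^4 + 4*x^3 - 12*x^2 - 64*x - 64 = (x + 2)*(x^3 + 2*x^2 - 16*x - 32) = (x + 2)^2*(x^2 - 16) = (x - 4)*(x + 2)^2*(x + 4)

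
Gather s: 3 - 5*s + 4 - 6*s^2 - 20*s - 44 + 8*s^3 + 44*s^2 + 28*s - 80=8*s^3 + 38*s^2 + 3*s - 117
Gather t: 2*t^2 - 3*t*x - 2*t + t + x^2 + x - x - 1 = 2*t^2 + t*(-3*x - 1) + x^2 - 1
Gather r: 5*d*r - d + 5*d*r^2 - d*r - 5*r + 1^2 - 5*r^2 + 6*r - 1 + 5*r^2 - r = 5*d*r^2 + 4*d*r - d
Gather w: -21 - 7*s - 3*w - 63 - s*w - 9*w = -7*s + w*(-s - 12) - 84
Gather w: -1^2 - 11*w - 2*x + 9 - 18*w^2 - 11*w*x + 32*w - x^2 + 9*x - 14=-18*w^2 + w*(21 - 11*x) - x^2 + 7*x - 6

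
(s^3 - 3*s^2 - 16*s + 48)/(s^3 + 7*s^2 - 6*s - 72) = (s - 4)/(s + 6)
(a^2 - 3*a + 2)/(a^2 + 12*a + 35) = (a^2 - 3*a + 2)/(a^2 + 12*a + 35)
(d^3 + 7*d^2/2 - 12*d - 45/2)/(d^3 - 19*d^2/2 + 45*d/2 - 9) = (2*d^2 + 13*d + 15)/(2*d^2 - 13*d + 6)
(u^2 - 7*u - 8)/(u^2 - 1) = (u - 8)/(u - 1)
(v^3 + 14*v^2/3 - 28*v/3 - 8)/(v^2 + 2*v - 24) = (3*v^2 - 4*v - 4)/(3*(v - 4))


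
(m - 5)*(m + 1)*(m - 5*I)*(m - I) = m^4 - 4*m^3 - 6*I*m^3 - 10*m^2 + 24*I*m^2 + 20*m + 30*I*m + 25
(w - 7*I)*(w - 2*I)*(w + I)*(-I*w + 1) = -I*w^4 - 7*w^3 - 3*I*w^2 - 19*w - 14*I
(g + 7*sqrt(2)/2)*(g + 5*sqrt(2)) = g^2 + 17*sqrt(2)*g/2 + 35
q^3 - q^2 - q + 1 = (q - 1)^2*(q + 1)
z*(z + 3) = z^2 + 3*z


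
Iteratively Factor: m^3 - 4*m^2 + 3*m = (m - 1)*(m^2 - 3*m) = (m - 3)*(m - 1)*(m)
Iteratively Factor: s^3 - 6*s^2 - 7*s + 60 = (s - 4)*(s^2 - 2*s - 15) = (s - 4)*(s + 3)*(s - 5)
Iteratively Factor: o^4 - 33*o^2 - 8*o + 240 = (o - 5)*(o^3 + 5*o^2 - 8*o - 48) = (o - 5)*(o - 3)*(o^2 + 8*o + 16) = (o - 5)*(o - 3)*(o + 4)*(o + 4)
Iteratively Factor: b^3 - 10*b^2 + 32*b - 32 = (b - 4)*(b^2 - 6*b + 8) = (b - 4)*(b - 2)*(b - 4)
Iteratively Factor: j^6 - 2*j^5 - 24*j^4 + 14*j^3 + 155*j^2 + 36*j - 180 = (j + 2)*(j^5 - 4*j^4 - 16*j^3 + 46*j^2 + 63*j - 90) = (j + 2)*(j + 3)*(j^4 - 7*j^3 + 5*j^2 + 31*j - 30) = (j - 5)*(j + 2)*(j + 3)*(j^3 - 2*j^2 - 5*j + 6) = (j - 5)*(j - 1)*(j + 2)*(j + 3)*(j^2 - j - 6) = (j - 5)*(j - 3)*(j - 1)*(j + 2)*(j + 3)*(j + 2)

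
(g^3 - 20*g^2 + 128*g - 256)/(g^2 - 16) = (g^2 - 16*g + 64)/(g + 4)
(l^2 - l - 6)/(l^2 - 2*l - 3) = (l + 2)/(l + 1)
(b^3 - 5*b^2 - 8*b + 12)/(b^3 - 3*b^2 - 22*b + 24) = (b + 2)/(b + 4)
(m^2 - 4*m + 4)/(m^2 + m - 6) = (m - 2)/(m + 3)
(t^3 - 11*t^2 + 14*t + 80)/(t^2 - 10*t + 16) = (t^2 - 3*t - 10)/(t - 2)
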